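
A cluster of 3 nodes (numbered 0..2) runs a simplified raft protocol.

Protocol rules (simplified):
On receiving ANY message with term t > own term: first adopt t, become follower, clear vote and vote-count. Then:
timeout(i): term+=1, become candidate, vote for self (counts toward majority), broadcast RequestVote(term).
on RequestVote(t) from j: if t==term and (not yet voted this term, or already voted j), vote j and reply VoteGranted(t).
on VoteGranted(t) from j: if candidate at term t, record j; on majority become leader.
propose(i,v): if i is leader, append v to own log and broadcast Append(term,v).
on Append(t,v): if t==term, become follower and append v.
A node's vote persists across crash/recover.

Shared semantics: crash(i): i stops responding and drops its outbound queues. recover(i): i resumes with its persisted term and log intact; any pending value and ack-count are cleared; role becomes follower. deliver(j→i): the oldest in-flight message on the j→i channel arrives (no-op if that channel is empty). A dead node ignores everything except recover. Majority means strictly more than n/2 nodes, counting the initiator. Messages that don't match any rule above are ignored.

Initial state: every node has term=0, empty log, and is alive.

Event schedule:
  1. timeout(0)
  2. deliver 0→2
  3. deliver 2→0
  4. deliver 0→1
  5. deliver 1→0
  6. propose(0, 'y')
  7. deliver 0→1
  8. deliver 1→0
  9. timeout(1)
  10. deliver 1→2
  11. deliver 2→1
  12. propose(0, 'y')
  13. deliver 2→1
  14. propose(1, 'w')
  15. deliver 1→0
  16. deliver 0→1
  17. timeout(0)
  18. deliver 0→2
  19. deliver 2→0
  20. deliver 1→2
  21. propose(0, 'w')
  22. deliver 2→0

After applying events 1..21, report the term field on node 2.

2

1. timeout(0):  <0:cand t1 ->
2. deliver 0→2:  <2:foll t1 ->
3. deliver 2→0:  <0:lead t1 ->
4. deliver 0→1:  <1:foll t1 ->
5. deliver 1→0:  nop
6. propose(0,'y'):  <0:lead t1 y>
7. deliver 0→1:  <1:foll t1 y>
8. deliver 1→0:  nop
9. timeout(1):  <1:cand t2 y>
10. deliver 1→2:  <2:foll t2 ->
11. deliver 2→1:  <1:lead t2 y>
12. propose(0,'y'):  <0:lead t1 y,y>
13. deliver 2→1:  nop
14. propose(1,'w'):  <1:lead t2 y,w>
15. deliver 1→0:  <0:foll t2 y,y>
16. deliver 0→1:  nop
17. timeout(0):  <0:cand t3 y,y>
18. deliver 0→2:  nop
19. deliver 2→0:  nop
20. deliver 1→2:  <2:foll t2 w>
21. propose(0,'w'):  nop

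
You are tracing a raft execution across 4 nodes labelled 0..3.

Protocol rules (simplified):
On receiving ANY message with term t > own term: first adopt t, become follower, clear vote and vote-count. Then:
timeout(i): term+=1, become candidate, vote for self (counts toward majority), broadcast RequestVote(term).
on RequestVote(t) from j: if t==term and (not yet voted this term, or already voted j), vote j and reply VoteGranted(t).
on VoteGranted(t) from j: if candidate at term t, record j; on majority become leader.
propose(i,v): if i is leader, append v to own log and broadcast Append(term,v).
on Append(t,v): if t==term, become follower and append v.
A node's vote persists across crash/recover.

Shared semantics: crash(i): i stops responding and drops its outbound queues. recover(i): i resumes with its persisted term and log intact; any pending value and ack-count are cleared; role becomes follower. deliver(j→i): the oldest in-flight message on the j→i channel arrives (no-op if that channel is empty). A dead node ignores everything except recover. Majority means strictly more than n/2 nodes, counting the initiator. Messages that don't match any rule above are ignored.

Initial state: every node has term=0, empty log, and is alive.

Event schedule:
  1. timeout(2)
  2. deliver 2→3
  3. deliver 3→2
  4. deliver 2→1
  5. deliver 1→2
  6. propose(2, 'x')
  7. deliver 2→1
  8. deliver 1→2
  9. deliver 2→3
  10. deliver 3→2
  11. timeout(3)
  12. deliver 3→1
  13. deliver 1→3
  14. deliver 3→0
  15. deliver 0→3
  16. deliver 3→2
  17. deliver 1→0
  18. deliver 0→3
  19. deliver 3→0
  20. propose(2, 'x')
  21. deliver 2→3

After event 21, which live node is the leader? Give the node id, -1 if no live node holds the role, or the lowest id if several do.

after 1 — timeout(2): n2:cand/t1/[-]
after 2 — deliver 2→3: n3:foll/t1/[-]
after 3 — deliver 3→2: ·
after 4 — deliver 2→1: n1:foll/t1/[-]
after 5 — deliver 1→2: n2:lead/t1/[-]
after 6 — propose(2,'x'): n2:lead/t1/[x]
after 7 — deliver 2→1: n1:foll/t1/[x]
after 8 — deliver 1→2: ·
after 9 — deliver 2→3: n3:foll/t1/[x]
after 10 — deliver 3→2: ·
after 11 — timeout(3): n3:cand/t2/[x]
after 12 — deliver 3→1: n1:foll/t2/[x]
after 13 — deliver 1→3: ·
after 14 — deliver 3→0: n0:foll/t2/[-]
after 15 — deliver 0→3: n3:lead/t2/[x]
after 16 — deliver 3→2: n2:foll/t2/[x]
after 17 — deliver 1→0: ·
after 18 — deliver 0→3: ·
after 19 — deliver 3→0: ·
after 20 — propose(2,'x'): ·
after 21 — deliver 2→3: ·

3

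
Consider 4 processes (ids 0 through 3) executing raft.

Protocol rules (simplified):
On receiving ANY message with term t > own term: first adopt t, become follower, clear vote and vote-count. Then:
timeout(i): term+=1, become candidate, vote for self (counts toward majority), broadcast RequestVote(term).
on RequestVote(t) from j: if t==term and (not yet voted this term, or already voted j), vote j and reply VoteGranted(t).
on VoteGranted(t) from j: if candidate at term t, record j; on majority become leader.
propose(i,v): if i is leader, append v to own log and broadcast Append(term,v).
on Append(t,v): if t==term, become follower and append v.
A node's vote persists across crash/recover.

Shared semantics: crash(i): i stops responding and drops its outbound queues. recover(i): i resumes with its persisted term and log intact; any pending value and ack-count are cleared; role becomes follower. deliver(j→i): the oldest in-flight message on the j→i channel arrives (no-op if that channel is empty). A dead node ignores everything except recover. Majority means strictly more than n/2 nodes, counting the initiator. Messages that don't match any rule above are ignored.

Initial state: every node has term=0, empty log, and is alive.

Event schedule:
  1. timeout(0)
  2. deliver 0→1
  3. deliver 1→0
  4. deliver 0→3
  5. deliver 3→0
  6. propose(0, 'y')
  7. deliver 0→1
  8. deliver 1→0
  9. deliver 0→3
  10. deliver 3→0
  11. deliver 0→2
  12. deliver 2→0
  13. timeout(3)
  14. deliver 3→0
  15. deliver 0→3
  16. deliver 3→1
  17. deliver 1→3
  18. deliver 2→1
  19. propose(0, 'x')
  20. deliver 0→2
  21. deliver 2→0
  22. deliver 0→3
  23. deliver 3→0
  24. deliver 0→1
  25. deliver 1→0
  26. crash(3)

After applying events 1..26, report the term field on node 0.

2

[1] timeout(0) → N0(cand t1 [-])
[2] deliver 0→1 → N1(foll t1 [-])
[3] deliver 1→0 → ∅
[4] deliver 0→3 → N3(foll t1 [-])
[5] deliver 3→0 → N0(lead t1 [-])
[6] propose(0,'y') → N0(lead t1 [y])
[7] deliver 0→1 → N1(foll t1 [y])
[8] deliver 1→0 → ∅
[9] deliver 0→3 → N3(foll t1 [y])
[10] deliver 3→0 → ∅
[11] deliver 0→2 → N2(foll t1 [-])
[12] deliver 2→0 → ∅
[13] timeout(3) → N3(cand t2 [y])
[14] deliver 3→0 → N0(foll t2 [y])
[15] deliver 0→3 → ∅
[16] deliver 3→1 → N1(foll t2 [y])
[17] deliver 1→3 → N3(lead t2 [y])
[18] deliver 2→1 → ∅
[19] propose(0,'x') → ∅
[20] deliver 0→2 → N2(foll t1 [y])
[21] deliver 2→0 → ∅
[22] deliver 0→3 → ∅
[23] deliver 3→0 → ∅
[24] deliver 0→1 → ∅
[25] deliver 1→0 → ∅
[26] crash(3) → N3(✗lead t2 [y])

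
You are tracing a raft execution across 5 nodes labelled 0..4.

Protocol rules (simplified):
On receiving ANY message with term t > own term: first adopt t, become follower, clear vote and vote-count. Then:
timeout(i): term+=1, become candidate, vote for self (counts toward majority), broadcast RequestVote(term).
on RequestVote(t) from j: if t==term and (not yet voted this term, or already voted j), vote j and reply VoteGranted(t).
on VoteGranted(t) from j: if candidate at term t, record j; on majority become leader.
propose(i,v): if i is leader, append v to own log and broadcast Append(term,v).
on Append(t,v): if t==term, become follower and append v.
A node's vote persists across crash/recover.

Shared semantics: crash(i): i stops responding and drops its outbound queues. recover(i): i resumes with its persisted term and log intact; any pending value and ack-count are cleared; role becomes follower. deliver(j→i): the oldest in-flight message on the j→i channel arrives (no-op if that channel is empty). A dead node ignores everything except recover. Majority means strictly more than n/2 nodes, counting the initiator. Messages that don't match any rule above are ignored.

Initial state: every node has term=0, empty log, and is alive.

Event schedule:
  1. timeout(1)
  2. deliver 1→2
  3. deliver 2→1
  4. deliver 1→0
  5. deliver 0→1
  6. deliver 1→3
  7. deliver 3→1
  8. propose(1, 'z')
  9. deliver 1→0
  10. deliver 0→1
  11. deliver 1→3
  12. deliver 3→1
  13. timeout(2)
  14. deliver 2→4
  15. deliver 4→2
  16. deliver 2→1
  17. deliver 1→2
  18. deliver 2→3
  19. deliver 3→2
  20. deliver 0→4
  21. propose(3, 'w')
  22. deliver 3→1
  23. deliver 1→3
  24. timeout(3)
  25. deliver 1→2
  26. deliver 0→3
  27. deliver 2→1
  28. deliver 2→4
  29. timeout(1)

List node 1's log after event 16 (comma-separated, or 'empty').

step 1 timeout(1): 1={cand,t=1,log=-}
step 2 deliver 1→2: 2={foll,t=1,log=-}
step 3 deliver 2→1: —
step 4 deliver 1→0: 0={foll,t=1,log=-}
step 5 deliver 0→1: 1={lead,t=1,log=-}
step 6 deliver 1→3: 3={foll,t=1,log=-}
step 7 deliver 3→1: —
step 8 propose(1,'z'): 1={lead,t=1,log=z}
step 9 deliver 1→0: 0={foll,t=1,log=z}
step 10 deliver 0→1: —
step 11 deliver 1→3: 3={foll,t=1,log=z}
step 12 deliver 3→1: —
step 13 timeout(2): 2={cand,t=2,log=-}
step 14 deliver 2→4: 4={foll,t=2,log=-}
step 15 deliver 4→2: —
step 16 deliver 2→1: 1={foll,t=2,log=z}

z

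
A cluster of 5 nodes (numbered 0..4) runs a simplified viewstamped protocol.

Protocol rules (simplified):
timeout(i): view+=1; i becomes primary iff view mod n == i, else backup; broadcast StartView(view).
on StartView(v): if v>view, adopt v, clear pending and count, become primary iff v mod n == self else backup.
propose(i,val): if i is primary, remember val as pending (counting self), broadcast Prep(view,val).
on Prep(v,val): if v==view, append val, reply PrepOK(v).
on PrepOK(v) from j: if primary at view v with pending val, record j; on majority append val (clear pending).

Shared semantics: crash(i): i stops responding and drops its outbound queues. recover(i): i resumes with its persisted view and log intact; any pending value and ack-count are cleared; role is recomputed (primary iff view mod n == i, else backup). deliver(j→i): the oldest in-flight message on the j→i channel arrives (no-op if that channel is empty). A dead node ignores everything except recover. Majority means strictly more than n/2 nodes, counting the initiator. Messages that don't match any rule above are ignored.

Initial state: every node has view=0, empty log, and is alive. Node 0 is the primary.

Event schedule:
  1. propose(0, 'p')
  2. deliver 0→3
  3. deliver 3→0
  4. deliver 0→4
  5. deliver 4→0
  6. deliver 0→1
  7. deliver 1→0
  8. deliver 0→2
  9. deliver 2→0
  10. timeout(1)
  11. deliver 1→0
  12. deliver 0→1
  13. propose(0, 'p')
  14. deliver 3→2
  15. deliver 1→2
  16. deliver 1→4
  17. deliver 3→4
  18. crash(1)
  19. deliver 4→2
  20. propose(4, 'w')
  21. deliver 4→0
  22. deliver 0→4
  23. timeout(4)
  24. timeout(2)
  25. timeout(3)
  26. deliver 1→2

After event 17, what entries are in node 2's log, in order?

after 1 — propose(0,'p'): ·
after 2 — deliver 0→3: n3:back/v0/[p]
after 3 — deliver 3→0: ·
after 4 — deliver 0→4: n4:back/v0/[p]
after 5 — deliver 4→0: n0:prim/v0/[p]
after 6 — deliver 0→1: n1:back/v0/[p]
after 7 — deliver 1→0: ·
after 8 — deliver 0→2: n2:back/v0/[p]
after 9 — deliver 2→0: ·
after 10 — timeout(1): n1:prim/v1/[p]
after 11 — deliver 1→0: n0:back/v1/[p]
after 12 — deliver 0→1: ·
after 13 — propose(0,'p'): ·
after 14 — deliver 3→2: ·
after 15 — deliver 1→2: n2:back/v1/[p]
after 16 — deliver 1→4: n4:back/v1/[p]
after 17 — deliver 3→4: ·

p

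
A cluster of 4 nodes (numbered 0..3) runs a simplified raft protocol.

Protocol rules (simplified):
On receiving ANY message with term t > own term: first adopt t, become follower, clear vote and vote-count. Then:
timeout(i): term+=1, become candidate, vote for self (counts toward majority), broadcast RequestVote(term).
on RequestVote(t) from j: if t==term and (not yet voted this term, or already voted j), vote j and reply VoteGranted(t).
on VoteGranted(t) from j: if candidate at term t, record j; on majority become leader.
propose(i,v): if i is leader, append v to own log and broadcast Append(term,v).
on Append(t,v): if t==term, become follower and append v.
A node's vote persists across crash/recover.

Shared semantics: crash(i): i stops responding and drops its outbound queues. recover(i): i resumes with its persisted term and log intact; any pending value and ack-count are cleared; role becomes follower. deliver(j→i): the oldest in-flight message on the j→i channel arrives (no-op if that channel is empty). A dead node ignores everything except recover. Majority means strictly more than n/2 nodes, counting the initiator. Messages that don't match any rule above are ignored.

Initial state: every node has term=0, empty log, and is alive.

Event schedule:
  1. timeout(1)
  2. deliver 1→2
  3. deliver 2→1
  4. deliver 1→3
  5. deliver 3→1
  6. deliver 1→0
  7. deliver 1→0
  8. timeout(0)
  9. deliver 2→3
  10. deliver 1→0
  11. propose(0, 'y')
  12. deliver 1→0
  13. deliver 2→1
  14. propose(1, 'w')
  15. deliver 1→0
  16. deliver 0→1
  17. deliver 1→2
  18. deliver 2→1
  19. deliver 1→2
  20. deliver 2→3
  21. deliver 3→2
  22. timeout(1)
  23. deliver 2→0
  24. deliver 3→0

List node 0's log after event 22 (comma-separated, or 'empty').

[1] timeout(1) → N1(cand t1 [-])
[2] deliver 1→2 → N2(foll t1 [-])
[3] deliver 2→1 → ∅
[4] deliver 1→3 → N3(foll t1 [-])
[5] deliver 3→1 → N1(lead t1 [-])
[6] deliver 1→0 → N0(foll t1 [-])
[7] deliver 1→0 → ∅
[8] timeout(0) → N0(cand t2 [-])
[9] deliver 2→3 → ∅
[10] deliver 1→0 → ∅
[11] propose(0,'y') → ∅
[12] deliver 1→0 → ∅
[13] deliver 2→1 → ∅
[14] propose(1,'w') → N1(lead t1 [w])
[15] deliver 1→0 → ∅
[16] deliver 0→1 → ∅
[17] deliver 1→2 → N2(foll t1 [w])
[18] deliver 2→1 → ∅
[19] deliver 1→2 → ∅
[20] deliver 2→3 → ∅
[21] deliver 3→2 → ∅
[22] timeout(1) → N1(cand t2 [w])

empty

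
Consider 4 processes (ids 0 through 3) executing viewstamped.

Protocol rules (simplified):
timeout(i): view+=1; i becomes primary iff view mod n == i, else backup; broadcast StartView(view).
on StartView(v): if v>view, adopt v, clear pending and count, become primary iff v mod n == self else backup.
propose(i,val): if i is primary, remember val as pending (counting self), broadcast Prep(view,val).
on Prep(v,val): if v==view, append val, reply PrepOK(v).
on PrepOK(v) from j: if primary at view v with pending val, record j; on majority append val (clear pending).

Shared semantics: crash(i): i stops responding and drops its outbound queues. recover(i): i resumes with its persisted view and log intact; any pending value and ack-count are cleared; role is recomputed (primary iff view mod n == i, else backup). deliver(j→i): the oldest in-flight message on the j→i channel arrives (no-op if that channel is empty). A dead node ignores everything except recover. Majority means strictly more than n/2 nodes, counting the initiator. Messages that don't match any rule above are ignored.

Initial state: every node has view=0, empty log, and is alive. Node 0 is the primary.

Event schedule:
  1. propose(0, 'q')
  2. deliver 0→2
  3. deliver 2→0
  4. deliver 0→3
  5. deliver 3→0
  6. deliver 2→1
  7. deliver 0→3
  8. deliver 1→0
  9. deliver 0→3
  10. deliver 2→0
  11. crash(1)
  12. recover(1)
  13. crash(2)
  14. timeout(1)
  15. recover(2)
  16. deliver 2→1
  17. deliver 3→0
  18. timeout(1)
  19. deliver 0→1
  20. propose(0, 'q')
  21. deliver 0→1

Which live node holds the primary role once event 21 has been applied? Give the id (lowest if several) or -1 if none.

e1 propose(0,'q'): ·
e2 deliver 0→2: 2[back,v=0,q]
e3 deliver 2→0: ·
e4 deliver 0→3: 3[back,v=0,q]
e5 deliver 3→0: 0[prim,v=0,q]
e6 deliver 2→1: ·
e7 deliver 0→3: ·
e8 deliver 1→0: ·
e9 deliver 0→3: ·
e10 deliver 2→0: ·
e11 crash(1): 1[✗back,v=0,-]
e12 recover(1): 1[back,v=0,-]
e13 crash(2): 2[✗back,v=0,q]
e14 timeout(1): 1[prim,v=1,-]
e15 recover(2): 2[back,v=0,q]
e16 deliver 2→1: ·
e17 deliver 3→0: ·
e18 timeout(1): 1[back,v=2,-]
e19 deliver 0→1: ·
e20 propose(0,'q'): ·
e21 deliver 0→1: ·

0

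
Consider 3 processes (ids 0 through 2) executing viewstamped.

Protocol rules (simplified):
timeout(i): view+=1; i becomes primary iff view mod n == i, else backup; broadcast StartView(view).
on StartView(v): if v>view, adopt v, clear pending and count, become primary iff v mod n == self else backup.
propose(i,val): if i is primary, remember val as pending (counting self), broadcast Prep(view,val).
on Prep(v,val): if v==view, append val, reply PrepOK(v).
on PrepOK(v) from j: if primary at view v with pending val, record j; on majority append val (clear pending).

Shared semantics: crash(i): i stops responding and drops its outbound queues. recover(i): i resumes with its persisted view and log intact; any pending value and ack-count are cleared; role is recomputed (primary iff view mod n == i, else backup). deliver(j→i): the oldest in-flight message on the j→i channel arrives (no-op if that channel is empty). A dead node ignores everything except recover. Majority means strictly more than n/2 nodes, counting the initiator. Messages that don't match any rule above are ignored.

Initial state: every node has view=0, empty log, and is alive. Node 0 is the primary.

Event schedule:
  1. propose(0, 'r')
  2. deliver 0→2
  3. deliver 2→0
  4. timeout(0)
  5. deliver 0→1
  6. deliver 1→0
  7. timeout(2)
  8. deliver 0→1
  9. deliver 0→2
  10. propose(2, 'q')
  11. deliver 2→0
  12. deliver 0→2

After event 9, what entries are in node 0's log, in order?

r

step 1 propose(0,'r'): —
step 2 deliver 0→2: 2={back,v=0,log=r}
step 3 deliver 2→0: 0={prim,v=0,log=r}
step 4 timeout(0): 0={back,v=1,log=r}
step 5 deliver 0→1: 1={back,v=0,log=r}
step 6 deliver 1→0: —
step 7 timeout(2): 2={back,v=1,log=r}
step 8 deliver 0→1: 1={prim,v=1,log=r}
step 9 deliver 0→2: —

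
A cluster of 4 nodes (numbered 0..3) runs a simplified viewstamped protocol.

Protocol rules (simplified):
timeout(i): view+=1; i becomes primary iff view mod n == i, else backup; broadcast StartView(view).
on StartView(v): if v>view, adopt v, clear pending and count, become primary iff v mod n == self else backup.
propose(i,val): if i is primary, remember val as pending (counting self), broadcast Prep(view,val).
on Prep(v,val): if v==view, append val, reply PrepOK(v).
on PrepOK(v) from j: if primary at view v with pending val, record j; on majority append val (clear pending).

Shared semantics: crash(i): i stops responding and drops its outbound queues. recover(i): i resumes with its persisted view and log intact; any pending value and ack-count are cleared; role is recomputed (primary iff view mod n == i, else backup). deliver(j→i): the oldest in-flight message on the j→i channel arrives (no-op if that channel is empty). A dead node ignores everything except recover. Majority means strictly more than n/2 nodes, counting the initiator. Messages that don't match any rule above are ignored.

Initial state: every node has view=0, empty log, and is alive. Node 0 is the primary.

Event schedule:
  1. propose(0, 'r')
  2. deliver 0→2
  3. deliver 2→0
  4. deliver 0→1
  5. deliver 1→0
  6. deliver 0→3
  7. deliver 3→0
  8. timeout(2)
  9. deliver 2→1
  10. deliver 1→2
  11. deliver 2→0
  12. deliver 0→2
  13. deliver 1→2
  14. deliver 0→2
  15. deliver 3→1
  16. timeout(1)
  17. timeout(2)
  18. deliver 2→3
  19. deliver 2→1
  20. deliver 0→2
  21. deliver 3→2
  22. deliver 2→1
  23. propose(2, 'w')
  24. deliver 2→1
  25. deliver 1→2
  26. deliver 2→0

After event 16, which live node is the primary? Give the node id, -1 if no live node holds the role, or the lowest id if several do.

1. propose(0,'r'):  nop
2. deliver 0→2:  <2:back v0 r>
3. deliver 2→0:  nop
4. deliver 0→1:  <1:back v0 r>
5. deliver 1→0:  <0:prim v0 r>
6. deliver 0→3:  <3:back v0 r>
7. deliver 3→0:  nop
8. timeout(2):  <2:back v1 r>
9. deliver 2→1:  <1:prim v1 r>
10. deliver 1→2:  nop
11. deliver 2→0:  <0:back v1 r>
12. deliver 0→2:  nop
13. deliver 1→2:  nop
14. deliver 0→2:  nop
15. deliver 3→1:  nop
16. timeout(1):  <1:back v2 r>

-1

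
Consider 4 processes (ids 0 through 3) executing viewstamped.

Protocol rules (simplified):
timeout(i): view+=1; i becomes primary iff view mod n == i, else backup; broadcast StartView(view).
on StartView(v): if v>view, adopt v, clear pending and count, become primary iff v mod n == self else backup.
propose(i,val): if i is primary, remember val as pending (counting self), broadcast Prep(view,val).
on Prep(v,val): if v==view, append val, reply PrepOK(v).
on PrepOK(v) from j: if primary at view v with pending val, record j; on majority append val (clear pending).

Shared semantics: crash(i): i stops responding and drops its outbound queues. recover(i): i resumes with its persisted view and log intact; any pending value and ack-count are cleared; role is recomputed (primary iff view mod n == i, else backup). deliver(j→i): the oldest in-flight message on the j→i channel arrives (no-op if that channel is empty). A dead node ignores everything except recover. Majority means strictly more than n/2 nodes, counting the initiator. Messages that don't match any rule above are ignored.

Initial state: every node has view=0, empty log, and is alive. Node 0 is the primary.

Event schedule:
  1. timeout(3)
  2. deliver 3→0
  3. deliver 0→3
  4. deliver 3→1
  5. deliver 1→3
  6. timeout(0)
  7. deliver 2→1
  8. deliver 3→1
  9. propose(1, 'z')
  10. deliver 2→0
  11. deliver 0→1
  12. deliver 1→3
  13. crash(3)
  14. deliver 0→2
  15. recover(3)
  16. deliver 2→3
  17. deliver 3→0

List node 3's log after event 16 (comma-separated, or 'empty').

z

step 1 timeout(3): 3={back,v=1,log=-}
step 2 deliver 3→0: 0={back,v=1,log=-}
step 3 deliver 0→3: —
step 4 deliver 3→1: 1={prim,v=1,log=-}
step 5 deliver 1→3: —
step 6 timeout(0): 0={back,v=2,log=-}
step 7 deliver 2→1: —
step 8 deliver 3→1: —
step 9 propose(1,'z'): —
step 10 deliver 2→0: —
step 11 deliver 0→1: 1={back,v=2,log=-}
step 12 deliver 1→3: 3={back,v=1,log=z}
step 13 crash(3): 3={✗back,v=1,log=z}
step 14 deliver 0→2: 2={prim,v=2,log=-}
step 15 recover(3): 3={back,v=1,log=z}
step 16 deliver 2→3: —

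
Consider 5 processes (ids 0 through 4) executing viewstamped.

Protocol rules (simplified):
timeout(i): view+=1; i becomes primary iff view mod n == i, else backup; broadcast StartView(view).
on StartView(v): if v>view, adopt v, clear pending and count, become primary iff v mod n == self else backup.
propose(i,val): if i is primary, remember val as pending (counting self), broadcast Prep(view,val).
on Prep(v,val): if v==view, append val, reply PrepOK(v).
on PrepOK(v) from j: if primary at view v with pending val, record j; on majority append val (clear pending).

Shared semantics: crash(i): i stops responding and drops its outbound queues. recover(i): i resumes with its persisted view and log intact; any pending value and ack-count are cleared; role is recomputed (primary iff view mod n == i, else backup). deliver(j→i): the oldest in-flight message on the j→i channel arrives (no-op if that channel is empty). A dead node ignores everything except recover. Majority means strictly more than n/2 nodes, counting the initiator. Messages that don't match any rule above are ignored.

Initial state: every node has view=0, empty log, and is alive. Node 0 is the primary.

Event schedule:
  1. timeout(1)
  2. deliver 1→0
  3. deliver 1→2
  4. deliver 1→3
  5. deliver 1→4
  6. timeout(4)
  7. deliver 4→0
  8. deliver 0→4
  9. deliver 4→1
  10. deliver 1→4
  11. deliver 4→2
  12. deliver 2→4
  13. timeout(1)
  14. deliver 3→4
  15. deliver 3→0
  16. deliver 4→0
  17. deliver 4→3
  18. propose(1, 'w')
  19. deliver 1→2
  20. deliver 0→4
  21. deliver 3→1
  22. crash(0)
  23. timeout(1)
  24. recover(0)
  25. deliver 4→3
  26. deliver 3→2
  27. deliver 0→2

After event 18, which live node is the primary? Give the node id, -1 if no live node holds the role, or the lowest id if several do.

2

after 1 — timeout(1): n1:prim/v1/[-]
after 2 — deliver 1→0: n0:back/v1/[-]
after 3 — deliver 1→2: n2:back/v1/[-]
after 4 — deliver 1→3: n3:back/v1/[-]
after 5 — deliver 1→4: n4:back/v1/[-]
after 6 — timeout(4): n4:back/v2/[-]
after 7 — deliver 4→0: n0:back/v2/[-]
after 8 — deliver 0→4: ·
after 9 — deliver 4→1: n1:back/v2/[-]
after 10 — deliver 1→4: ·
after 11 — deliver 4→2: n2:prim/v2/[-]
after 12 — deliver 2→4: ·
after 13 — timeout(1): n1:back/v3/[-]
after 14 — deliver 3→4: ·
after 15 — deliver 3→0: ·
after 16 — deliver 4→0: ·
after 17 — deliver 4→3: n3:back/v2/[-]
after 18 — propose(1,'w'): ·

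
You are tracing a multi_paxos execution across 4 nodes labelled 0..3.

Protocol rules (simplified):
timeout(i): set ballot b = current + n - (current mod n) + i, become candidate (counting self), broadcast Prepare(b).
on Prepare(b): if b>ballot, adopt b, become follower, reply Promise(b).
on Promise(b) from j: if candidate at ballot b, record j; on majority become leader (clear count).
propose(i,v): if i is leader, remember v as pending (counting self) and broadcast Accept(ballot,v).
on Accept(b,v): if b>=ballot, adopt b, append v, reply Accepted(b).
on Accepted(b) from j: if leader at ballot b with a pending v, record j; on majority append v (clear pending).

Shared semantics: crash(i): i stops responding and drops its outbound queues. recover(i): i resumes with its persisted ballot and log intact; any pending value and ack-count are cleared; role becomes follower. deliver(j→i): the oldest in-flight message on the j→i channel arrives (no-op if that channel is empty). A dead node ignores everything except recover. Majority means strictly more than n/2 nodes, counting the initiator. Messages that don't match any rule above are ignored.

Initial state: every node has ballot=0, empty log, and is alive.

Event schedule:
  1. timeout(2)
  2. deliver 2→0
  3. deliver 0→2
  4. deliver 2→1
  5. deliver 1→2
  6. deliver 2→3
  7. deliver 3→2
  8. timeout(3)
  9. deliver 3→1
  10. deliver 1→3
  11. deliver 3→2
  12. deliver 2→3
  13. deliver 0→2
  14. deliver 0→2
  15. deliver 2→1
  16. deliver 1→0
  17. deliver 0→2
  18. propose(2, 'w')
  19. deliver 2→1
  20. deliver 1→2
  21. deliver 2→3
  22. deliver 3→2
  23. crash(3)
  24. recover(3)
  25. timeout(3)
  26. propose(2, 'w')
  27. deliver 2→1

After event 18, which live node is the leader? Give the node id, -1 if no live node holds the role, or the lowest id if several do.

[1] timeout(2) → N2(cand b6 [-])
[2] deliver 2→0 → N0(foll b6 [-])
[3] deliver 0→2 → ∅
[4] deliver 2→1 → N1(foll b6 [-])
[5] deliver 1→2 → N2(lead b6 [-])
[6] deliver 2→3 → N3(foll b6 [-])
[7] deliver 3→2 → ∅
[8] timeout(3) → N3(cand b11 [-])
[9] deliver 3→1 → N1(foll b11 [-])
[10] deliver 1→3 → ∅
[11] deliver 3→2 → N2(foll b11 [-])
[12] deliver 2→3 → N3(lead b11 [-])
[13] deliver 0→2 → ∅
[14] deliver 0→2 → ∅
[15] deliver 2→1 → ∅
[16] deliver 1→0 → ∅
[17] deliver 0→2 → ∅
[18] propose(2,'w') → ∅

3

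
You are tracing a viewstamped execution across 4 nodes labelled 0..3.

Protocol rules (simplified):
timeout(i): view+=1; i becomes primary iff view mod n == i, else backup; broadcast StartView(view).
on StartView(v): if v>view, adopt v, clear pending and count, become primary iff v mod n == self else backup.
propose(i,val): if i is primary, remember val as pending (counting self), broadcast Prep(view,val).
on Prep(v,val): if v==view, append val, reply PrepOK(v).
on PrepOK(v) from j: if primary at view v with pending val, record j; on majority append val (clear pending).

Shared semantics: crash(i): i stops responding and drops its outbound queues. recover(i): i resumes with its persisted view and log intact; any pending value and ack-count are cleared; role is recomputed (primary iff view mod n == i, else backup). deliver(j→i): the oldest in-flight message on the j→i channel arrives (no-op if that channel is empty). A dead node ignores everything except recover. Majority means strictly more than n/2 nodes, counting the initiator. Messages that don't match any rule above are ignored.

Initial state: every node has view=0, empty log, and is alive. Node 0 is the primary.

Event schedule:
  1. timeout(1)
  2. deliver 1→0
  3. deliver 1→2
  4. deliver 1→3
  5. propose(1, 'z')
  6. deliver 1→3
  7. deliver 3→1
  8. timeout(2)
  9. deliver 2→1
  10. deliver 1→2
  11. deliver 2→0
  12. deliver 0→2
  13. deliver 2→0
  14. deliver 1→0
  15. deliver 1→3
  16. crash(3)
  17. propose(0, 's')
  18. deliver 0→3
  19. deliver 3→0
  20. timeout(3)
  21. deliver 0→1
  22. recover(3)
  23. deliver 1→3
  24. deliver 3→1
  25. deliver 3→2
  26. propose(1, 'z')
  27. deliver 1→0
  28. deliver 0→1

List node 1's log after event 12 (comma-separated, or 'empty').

e1 timeout(1): 1[prim,v=1,-]
e2 deliver 1→0: 0[back,v=1,-]
e3 deliver 1→2: 2[back,v=1,-]
e4 deliver 1→3: 3[back,v=1,-]
e5 propose(1,'z'): ·
e6 deliver 1→3: 3[back,v=1,z]
e7 deliver 3→1: ·
e8 timeout(2): 2[prim,v=2,-]
e9 deliver 2→1: 1[back,v=2,-]
e10 deliver 1→2: ·
e11 deliver 2→0: 0[back,v=2,-]
e12 deliver 0→2: ·

empty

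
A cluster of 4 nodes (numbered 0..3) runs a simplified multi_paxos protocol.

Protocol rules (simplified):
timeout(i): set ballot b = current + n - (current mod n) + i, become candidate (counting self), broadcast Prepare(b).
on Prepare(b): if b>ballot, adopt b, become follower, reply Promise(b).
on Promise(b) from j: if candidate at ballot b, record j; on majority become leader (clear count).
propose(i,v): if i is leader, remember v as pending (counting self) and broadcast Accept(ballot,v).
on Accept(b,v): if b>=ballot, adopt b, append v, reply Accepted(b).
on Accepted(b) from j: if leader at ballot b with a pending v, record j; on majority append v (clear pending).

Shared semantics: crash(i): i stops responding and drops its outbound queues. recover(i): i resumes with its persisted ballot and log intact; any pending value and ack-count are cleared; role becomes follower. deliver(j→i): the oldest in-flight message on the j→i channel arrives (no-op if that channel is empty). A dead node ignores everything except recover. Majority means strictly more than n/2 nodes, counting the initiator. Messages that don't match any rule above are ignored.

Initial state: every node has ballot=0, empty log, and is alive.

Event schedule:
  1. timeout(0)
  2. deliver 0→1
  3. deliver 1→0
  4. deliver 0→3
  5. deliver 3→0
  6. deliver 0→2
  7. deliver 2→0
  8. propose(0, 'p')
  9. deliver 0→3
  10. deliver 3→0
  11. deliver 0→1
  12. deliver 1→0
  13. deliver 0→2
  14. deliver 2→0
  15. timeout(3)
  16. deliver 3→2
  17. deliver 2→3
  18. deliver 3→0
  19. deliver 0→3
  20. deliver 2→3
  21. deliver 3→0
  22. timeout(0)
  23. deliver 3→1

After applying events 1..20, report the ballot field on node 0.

e1 timeout(0): 0[cand,b=4,-]
e2 deliver 0→1: 1[foll,b=4,-]
e3 deliver 1→0: ·
e4 deliver 0→3: 3[foll,b=4,-]
e5 deliver 3→0: 0[lead,b=4,-]
e6 deliver 0→2: 2[foll,b=4,-]
e7 deliver 2→0: ·
e8 propose(0,'p'): ·
e9 deliver 0→3: 3[foll,b=4,p]
e10 deliver 3→0: ·
e11 deliver 0→1: 1[foll,b=4,p]
e12 deliver 1→0: 0[lead,b=4,p]
e13 deliver 0→2: 2[foll,b=4,p]
e14 deliver 2→0: ·
e15 timeout(3): 3[cand,b=11,p]
e16 deliver 3→2: 2[foll,b=11,p]
e17 deliver 2→3: ·
e18 deliver 3→0: 0[foll,b=11,p]
e19 deliver 0→3: 3[lead,b=11,p]
e20 deliver 2→3: ·

11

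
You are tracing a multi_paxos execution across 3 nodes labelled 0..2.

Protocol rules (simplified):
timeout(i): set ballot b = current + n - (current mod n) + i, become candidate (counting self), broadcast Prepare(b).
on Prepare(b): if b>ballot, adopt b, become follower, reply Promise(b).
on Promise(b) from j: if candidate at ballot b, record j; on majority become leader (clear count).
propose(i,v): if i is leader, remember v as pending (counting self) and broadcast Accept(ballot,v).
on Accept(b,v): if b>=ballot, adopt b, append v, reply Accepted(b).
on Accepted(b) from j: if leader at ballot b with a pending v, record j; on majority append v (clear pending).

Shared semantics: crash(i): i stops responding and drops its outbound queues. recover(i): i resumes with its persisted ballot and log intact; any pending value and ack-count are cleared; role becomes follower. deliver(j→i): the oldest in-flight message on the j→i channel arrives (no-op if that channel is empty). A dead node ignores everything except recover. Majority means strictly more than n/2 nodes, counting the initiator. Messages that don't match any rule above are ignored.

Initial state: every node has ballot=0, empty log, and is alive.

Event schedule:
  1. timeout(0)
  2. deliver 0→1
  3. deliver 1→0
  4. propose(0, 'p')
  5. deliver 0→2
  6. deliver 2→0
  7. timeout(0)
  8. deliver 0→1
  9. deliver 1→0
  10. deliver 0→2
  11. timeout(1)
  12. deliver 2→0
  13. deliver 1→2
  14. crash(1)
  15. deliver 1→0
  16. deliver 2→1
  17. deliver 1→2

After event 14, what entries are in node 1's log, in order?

e1 timeout(0): 0[cand,b=3,-]
e2 deliver 0→1: 1[foll,b=3,-]
e3 deliver 1→0: 0[lead,b=3,-]
e4 propose(0,'p'): ·
e5 deliver 0→2: 2[foll,b=3,-]
e6 deliver 2→0: ·
e7 timeout(0): 0[cand,b=6,-]
e8 deliver 0→1: 1[foll,b=3,p]
e9 deliver 1→0: ·
e10 deliver 0→2: 2[foll,b=3,p]
e11 timeout(1): 1[cand,b=7,p]
e12 deliver 2→0: ·
e13 deliver 1→2: 2[foll,b=7,p]
e14 crash(1): 1[✗cand,b=7,p]

p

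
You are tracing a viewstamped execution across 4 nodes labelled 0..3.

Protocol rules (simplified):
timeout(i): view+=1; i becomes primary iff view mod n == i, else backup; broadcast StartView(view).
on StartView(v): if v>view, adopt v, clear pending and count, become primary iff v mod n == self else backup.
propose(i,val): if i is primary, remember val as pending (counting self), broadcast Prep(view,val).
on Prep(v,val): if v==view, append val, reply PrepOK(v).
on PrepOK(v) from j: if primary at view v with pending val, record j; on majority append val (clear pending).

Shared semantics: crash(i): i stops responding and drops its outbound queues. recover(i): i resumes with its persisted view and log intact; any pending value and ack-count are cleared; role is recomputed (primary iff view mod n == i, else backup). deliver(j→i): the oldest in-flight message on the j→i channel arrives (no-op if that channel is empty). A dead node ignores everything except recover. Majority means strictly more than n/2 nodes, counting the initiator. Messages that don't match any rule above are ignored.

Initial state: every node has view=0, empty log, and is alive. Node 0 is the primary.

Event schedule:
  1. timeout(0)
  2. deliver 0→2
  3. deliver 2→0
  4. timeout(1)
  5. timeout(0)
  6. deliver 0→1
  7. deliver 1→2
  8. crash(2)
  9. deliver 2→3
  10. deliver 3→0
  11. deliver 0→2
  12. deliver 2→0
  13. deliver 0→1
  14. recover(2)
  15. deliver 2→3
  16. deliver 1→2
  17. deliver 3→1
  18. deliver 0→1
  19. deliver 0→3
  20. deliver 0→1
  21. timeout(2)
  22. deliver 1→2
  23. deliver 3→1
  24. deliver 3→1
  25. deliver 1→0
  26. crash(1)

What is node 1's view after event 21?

2

e1 timeout(0): 0[back,v=1,-]
e2 deliver 0→2: 2[back,v=1,-]
e3 deliver 2→0: ·
e4 timeout(1): 1[prim,v=1,-]
e5 timeout(0): 0[back,v=2,-]
e6 deliver 0→1: ·
e7 deliver 1→2: ·
e8 crash(2): 2[✗back,v=1,-]
e9 deliver 2→3: ·
e10 deliver 3→0: ·
e11 deliver 0→2: ·
e12 deliver 2→0: ·
e13 deliver 0→1: 1[back,v=2,-]
e14 recover(2): 2[back,v=1,-]
e15 deliver 2→3: ·
e16 deliver 1→2: ·
e17 deliver 3→1: ·
e18 deliver 0→1: ·
e19 deliver 0→3: 3[back,v=1,-]
e20 deliver 0→1: ·
e21 timeout(2): 2[prim,v=2,-]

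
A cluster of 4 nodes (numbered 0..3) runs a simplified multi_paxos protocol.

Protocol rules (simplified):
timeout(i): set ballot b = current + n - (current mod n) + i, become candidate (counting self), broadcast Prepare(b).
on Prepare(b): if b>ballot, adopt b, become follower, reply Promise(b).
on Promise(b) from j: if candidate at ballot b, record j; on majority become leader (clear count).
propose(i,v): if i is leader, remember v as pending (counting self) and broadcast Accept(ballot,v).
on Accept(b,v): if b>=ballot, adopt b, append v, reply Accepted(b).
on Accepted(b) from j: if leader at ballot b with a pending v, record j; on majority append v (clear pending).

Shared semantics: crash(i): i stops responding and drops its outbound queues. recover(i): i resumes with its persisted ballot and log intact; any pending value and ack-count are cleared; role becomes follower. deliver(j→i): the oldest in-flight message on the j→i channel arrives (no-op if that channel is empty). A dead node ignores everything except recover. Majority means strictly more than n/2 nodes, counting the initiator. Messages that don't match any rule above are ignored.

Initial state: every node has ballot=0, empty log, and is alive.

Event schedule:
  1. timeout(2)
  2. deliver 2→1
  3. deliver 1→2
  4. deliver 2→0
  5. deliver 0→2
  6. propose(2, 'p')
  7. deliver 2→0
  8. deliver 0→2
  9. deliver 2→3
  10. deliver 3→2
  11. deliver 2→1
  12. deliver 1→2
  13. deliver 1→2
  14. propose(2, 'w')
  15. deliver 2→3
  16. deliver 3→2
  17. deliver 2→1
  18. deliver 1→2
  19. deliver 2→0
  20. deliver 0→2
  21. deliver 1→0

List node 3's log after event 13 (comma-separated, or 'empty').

after 1 — timeout(2): n2:cand/b6/[-]
after 2 — deliver 2→1: n1:foll/b6/[-]
after 3 — deliver 1→2: ·
after 4 — deliver 2→0: n0:foll/b6/[-]
after 5 — deliver 0→2: n2:lead/b6/[-]
after 6 — propose(2,'p'): ·
after 7 — deliver 2→0: n0:foll/b6/[p]
after 8 — deliver 0→2: ·
after 9 — deliver 2→3: n3:foll/b6/[-]
after 10 — deliver 3→2: ·
after 11 — deliver 2→1: n1:foll/b6/[p]
after 12 — deliver 1→2: n2:lead/b6/[p]
after 13 — deliver 1→2: ·

empty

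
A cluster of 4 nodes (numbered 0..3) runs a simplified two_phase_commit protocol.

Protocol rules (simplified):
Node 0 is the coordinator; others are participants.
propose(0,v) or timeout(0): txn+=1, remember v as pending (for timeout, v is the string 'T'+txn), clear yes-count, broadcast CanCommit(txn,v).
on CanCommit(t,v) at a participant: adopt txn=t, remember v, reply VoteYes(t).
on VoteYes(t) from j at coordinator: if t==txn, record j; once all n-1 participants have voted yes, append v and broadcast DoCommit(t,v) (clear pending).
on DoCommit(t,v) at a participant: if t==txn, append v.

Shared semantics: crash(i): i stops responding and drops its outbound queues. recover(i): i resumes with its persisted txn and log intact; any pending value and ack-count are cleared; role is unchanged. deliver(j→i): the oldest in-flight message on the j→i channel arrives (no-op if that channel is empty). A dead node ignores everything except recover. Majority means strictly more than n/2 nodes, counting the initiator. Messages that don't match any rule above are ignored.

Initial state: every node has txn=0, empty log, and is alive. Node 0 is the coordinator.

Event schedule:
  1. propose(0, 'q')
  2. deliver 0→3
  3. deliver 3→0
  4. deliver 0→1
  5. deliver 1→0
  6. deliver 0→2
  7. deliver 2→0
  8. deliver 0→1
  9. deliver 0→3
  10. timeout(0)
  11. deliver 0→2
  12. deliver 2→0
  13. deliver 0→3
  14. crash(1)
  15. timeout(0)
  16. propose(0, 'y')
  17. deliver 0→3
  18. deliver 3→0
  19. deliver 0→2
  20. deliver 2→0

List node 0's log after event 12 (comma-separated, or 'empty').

step 1 propose(0,'q'): 0={coor,t=1,log=-}
step 2 deliver 0→3: 3={part,t=1,log=-}
step 3 deliver 3→0: —
step 4 deliver 0→1: 1={part,t=1,log=-}
step 5 deliver 1→0: —
step 6 deliver 0→2: 2={part,t=1,log=-}
step 7 deliver 2→0: 0={coor,t=1,log=q}
step 8 deliver 0→1: 1={part,t=1,log=q}
step 9 deliver 0→3: 3={part,t=1,log=q}
step 10 timeout(0): 0={coor,t=2,log=q}
step 11 deliver 0→2: 2={part,t=1,log=q}
step 12 deliver 2→0: —

q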